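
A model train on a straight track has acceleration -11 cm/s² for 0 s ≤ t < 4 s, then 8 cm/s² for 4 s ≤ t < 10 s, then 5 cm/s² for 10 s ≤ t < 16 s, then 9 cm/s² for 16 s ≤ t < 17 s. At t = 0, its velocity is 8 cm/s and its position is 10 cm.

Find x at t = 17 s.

90.5 cm

On each constant-a segment, Δv = aΔt and Δx = v₀Δt + ½aΔt²; chain segment to segment.
0–4 s: v starts 8 cm/s; Δx = 8·4 + ½·-11·4² = -56 cm; v ends -36 cm/s.
4–10 s: v starts -36 cm/s; Δx = -36·6 + ½·8·6² = -72 cm; v ends 12 cm/s.
10–16 s: v starts 12 cm/s; Δx = 12·6 + ½·5·6² = 162 cm; v ends 42 cm/s.
16–17 s: v starts 42 cm/s; Δx = 42·1 + ½·9·1² = 46.5 cm; v ends 51 cm/s.
x(17) = 10 + Σ Δx = 90.5 cm.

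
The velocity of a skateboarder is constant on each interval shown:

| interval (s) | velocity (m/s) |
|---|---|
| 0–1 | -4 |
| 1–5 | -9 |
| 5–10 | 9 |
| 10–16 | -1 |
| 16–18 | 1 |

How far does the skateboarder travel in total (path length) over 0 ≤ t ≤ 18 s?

Distance (not displacement) is the total path length: add the absolute areas under v-t.
0–1 s: |-4| × 1 = 4 m
1–5 s: |-9| × 4 = 36 m
5–10 s: |9| × 5 = 45 m
10–16 s: |-1| × 6 = 6 m
16–18 s: |1| × 2 = 2 m
Total distance = 93 m

93 m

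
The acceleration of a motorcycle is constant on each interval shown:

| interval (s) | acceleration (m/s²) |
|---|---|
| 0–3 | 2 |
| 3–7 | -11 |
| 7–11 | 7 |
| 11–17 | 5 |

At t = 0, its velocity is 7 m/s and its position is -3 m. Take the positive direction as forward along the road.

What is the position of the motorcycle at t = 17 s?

On each constant-a segment, Δv = aΔt and Δx = v₀Δt + ½aΔt²; chain segment to segment.
0–3 s: v starts 7 m/s; Δx = 7·3 + ½·2·3² = 30 m; v ends 13 m/s.
3–7 s: v starts 13 m/s; Δx = 13·4 + ½·-11·4² = -36 m; v ends -31 m/s.
7–11 s: v starts -31 m/s; Δx = -31·4 + ½·7·4² = -68 m; v ends -3 m/s.
11–17 s: v starts -3 m/s; Δx = -3·6 + ½·5·6² = 72 m; v ends 27 m/s.
x(17) = -3 + Σ Δx = -5 m.

-5 m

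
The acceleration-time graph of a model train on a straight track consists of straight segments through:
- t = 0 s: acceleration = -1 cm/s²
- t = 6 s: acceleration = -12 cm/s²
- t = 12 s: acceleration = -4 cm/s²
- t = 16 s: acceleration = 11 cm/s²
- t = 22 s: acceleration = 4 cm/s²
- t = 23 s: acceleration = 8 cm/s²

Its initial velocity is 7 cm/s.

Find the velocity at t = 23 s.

-15 cm/s

Δv equals the area under the a-t graph; then v = v₀ + Δv.
0–6 s: ½(-1 + -12)(6) = -39 cm/s
6–12 s: ½(-12 + -4)(6) = -48 cm/s
12–16 s: ½(-4 + 11)(4) = 14 cm/s
16–22 s: ½(11 + 4)(6) = 45 cm/s
22–23 s: ½(4 + 8)(1) = 6 cm/s
Δv = -22 cm/s, so v(23) = 7 + (-22) = -15 cm/s.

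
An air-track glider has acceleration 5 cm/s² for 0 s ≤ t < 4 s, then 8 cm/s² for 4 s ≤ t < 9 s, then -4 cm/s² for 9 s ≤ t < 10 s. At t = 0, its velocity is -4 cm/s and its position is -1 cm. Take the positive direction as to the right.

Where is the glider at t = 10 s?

On each constant-a segment, Δv = aΔt and Δx = v₀Δt + ½aΔt²; chain segment to segment.
0–4 s: v starts -4 cm/s; Δx = -4·4 + ½·5·4² = 24 cm; v ends 16 cm/s.
4–9 s: v starts 16 cm/s; Δx = 16·5 + ½·8·5² = 180 cm; v ends 56 cm/s.
9–10 s: v starts 56 cm/s; Δx = 56·1 + ½·-4·1² = 54 cm; v ends 52 cm/s.
x(10) = -1 + Σ Δx = 257 cm.

257 cm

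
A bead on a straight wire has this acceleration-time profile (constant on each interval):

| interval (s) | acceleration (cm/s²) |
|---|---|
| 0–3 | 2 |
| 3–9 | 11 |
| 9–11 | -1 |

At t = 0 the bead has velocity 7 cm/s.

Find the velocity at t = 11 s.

Δv equals the area under the a-t graph; then v = v₀ + Δv.
0–3 s: 2 × 3 = 6 cm/s
3–9 s: 11 × 6 = 66 cm/s
9–11 s: -1 × 2 = -2 cm/s
Δv = 70 cm/s, so v(11) = 7 + (70) = 77 cm/s.

77 cm/s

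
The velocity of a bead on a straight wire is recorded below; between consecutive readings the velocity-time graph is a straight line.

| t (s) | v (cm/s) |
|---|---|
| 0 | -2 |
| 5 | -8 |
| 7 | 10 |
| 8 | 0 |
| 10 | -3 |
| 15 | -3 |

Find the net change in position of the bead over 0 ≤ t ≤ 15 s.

Displacement is the signed area under the v-t curve.
0–5 s: ½(-2 + -8)(5) = -25 cm
5–7 s: ½(-8 + 10)(2) = 2 cm
7–8 s: ½(10 + 0)(1) = 5 cm
8–10 s: ½(0 + -3)(2) = -3 cm
10–15 s: -3 × 5 = -15 cm
Net displacement = -36 cm

-36 cm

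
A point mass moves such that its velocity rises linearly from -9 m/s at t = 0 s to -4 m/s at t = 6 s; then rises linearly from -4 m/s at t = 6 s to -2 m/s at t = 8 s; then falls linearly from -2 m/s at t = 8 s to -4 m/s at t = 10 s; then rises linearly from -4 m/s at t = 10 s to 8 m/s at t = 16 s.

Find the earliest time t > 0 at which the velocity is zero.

v changes sign on 10–16 s (from -4 to 8); the graph is linear there, so v = 0 at t = 10 + (4)·(16 − 10)/(8 − -4) = 12 s.

t = 12 s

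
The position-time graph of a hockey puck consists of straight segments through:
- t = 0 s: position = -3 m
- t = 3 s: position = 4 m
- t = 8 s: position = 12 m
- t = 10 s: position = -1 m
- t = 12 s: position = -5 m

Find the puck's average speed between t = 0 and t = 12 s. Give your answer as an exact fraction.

Average speed = (total path length)/(elapsed time); on a piecewise-linear x-t graph the path length is Σ|Δx|.
0–3 s: |Δx| = |4 − -3| = 7 m
3–8 s: |Δx| = |12 − 4| = 8 m
8–10 s: |Δx| = |-1 − 12| = 13 m
10–12 s: |Δx| = |-5 − -1| = 4 m
Total path = 32 m; average speed = 32/12 = 8/3 m/s.

8/3 m/s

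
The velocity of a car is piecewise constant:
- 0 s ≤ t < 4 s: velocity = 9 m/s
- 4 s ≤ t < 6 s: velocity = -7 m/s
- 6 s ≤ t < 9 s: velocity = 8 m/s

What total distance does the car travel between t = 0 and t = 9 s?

74 m

Distance (not displacement) is the total path length: add the absolute areas under v-t.
0–4 s: |9| × 4 = 36 m
4–6 s: |-7| × 2 = 14 m
6–9 s: |8| × 3 = 24 m
Total distance = 74 m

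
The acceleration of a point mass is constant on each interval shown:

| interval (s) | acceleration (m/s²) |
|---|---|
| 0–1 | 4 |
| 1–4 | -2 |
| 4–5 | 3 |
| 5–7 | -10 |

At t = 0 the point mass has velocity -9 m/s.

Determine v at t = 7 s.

Δv equals the area under the a-t graph; then v = v₀ + Δv.
0–1 s: 4 × 1 = 4 m/s
1–4 s: -2 × 3 = -6 m/s
4–5 s: 3 × 1 = 3 m/s
5–7 s: -10 × 2 = -20 m/s
Δv = -19 m/s, so v(7) = -9 + (-19) = -28 m/s.

-28 m/s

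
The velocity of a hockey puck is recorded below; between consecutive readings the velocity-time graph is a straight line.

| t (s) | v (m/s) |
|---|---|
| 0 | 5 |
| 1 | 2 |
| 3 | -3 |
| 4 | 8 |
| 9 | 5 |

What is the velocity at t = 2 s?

On 1–3 s the graph is linear from 2 to -3 m/s: v(2) = 2 + (-3 − 2)·(2 − 1)/(3 − 1) = -0.5 m/s.

-0.5 m/s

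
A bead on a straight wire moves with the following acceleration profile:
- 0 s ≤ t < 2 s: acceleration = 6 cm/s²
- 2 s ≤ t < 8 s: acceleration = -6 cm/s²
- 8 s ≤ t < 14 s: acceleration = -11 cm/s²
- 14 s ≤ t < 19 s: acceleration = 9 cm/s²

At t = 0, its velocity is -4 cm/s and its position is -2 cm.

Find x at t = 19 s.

On each constant-a segment, Δv = aΔt and Δx = v₀Δt + ½aΔt²; chain segment to segment.
0–2 s: v starts -4 cm/s; Δx = -4·2 + ½·6·2² = 4 cm; v ends 8 cm/s.
2–8 s: v starts 8 cm/s; Δx = 8·6 + ½·-6·6² = -60 cm; v ends -28 cm/s.
8–14 s: v starts -28 cm/s; Δx = -28·6 + ½·-11·6² = -366 cm; v ends -94 cm/s.
14–19 s: v starts -94 cm/s; Δx = -94·5 + ½·9·5² = -357.5 cm; v ends -49 cm/s.
x(19) = -2 + Σ Δx = -781.5 cm.

-781.5 cm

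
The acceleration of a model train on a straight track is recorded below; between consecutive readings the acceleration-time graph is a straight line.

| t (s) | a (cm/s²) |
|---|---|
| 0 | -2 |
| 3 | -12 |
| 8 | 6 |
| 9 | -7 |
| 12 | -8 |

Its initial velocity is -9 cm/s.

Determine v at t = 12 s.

-68 cm/s

Δv equals the area under the a-t graph; then v = v₀ + Δv.
0–3 s: ½(-2 + -12)(3) = -21 cm/s
3–8 s: ½(-12 + 6)(5) = -15 cm/s
8–9 s: ½(6 + -7)(1) = -0.5 cm/s
9–12 s: ½(-7 + -8)(3) = -22.5 cm/s
Δv = -59 cm/s, so v(12) = -9 + (-59) = -68 cm/s.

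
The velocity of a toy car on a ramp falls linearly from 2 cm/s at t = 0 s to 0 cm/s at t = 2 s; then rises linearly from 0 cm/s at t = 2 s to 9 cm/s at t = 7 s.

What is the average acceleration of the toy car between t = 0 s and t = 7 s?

1 cm/s²

Average acceleration = Δv/Δt = (9 − 2)/(7 − 0) = 1 cm/s².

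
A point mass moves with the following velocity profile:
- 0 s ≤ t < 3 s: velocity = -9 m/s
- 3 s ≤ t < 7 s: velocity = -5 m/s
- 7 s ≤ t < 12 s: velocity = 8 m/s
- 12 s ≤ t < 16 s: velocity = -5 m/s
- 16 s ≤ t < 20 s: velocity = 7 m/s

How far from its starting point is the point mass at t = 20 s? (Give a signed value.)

Displacement is the signed area under the v-t curve.
0–3 s: -9 × 3 = -27 m
3–7 s: -5 × 4 = -20 m
7–12 s: 8 × 5 = 40 m
12–16 s: -5 × 4 = -20 m
16–20 s: 7 × 4 = 28 m
Net displacement = 1 m

1 m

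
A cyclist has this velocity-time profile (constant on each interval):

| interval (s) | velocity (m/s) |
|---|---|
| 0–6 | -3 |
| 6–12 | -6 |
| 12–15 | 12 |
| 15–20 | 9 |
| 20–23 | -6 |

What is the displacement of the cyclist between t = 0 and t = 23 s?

Displacement is the signed area under the v-t curve.
0–6 s: -3 × 6 = -18 m
6–12 s: -6 × 6 = -36 m
12–15 s: 12 × 3 = 36 m
15–20 s: 9 × 5 = 45 m
20–23 s: -6 × 3 = -18 m
Net displacement = 9 m

9 m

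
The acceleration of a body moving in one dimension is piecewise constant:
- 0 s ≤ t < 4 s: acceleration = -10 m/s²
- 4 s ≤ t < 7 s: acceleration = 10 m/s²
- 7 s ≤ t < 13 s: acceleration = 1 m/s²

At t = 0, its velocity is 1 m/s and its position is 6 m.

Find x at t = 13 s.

On each constant-a segment, Δv = aΔt and Δx = v₀Δt + ½aΔt²; chain segment to segment.
0–4 s: v starts 1 m/s; Δx = 1·4 + ½·-10·4² = -76 m; v ends -39 m/s.
4–7 s: v starts -39 m/s; Δx = -39·3 + ½·10·3² = -72 m; v ends -9 m/s.
7–13 s: v starts -9 m/s; Δx = -9·6 + ½·1·6² = -36 m; v ends -3 m/s.
x(13) = 6 + Σ Δx = -178 m.

-178 m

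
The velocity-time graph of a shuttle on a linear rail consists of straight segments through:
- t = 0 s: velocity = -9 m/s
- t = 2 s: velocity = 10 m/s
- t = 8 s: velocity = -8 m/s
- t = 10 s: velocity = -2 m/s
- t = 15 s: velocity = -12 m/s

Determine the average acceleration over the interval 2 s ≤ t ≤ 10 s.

-1.5 m/s²

Average acceleration = Δv/Δt = (-2 − 10)/(10 − 2) = -1.5 m/s².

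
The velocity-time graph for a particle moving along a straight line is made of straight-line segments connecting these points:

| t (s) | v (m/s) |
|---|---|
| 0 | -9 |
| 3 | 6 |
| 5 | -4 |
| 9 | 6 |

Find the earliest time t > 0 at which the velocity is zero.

v changes sign on 0–3 s (from -9 to 6); the graph is linear there, so v = 0 at t = 0 + (9)·(3 − 0)/(6 − -9) = 1.8 s.

t = 1.8 s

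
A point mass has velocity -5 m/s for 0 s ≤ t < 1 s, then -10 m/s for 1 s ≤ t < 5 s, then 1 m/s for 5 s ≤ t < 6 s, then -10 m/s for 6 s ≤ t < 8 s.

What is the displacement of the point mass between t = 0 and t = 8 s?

-64 m

Net displacement equals the area under the velocity-time graph (areas below the axis count negative).
0–1 s: -5 × 1 = -5 m
1–5 s: -10 × 4 = -40 m
5–6 s: 1 × 1 = 1 m
6–8 s: -10 × 2 = -20 m
Net displacement = -64 m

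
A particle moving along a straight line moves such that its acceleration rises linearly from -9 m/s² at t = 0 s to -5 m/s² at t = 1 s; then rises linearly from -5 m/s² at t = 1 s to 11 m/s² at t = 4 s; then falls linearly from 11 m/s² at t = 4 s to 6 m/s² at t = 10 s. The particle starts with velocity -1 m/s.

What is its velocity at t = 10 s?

Δv equals the area under the a-t graph; then v = v₀ + Δv.
0–1 s: ½(-9 + -5)(1) = -7 m/s
1–4 s: ½(-5 + 11)(3) = 9 m/s
4–10 s: ½(11 + 6)(6) = 51 m/s
Δv = 53 m/s, so v(10) = -1 + (53) = 52 m/s.

52 m/s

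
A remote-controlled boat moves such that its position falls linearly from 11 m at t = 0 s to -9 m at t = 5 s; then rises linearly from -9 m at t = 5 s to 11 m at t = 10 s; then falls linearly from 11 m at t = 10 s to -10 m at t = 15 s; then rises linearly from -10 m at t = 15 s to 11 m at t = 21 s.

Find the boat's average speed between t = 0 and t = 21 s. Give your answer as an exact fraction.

82/21 m/s

Average speed = (total path length)/(elapsed time); on a piecewise-linear x-t graph the path length is Σ|Δx|.
0–5 s: |Δx| = |-9 − 11| = 20 m
5–10 s: |Δx| = |11 − -9| = 20 m
10–15 s: |Δx| = |-10 − 11| = 21 m
15–21 s: |Δx| = |11 − -10| = 21 m
Total path = 82 m; average speed = 82/21 = 82/21 m/s.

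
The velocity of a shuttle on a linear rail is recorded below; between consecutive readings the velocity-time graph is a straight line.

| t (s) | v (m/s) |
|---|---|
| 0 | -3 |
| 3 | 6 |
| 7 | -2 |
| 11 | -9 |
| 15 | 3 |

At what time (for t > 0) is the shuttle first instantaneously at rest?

v changes sign on 0–3 s (from -3 to 6); the graph is linear there, so v = 0 at t = 0 + (3)·(3 − 0)/(6 − -3) = 1 s.

t = 1 s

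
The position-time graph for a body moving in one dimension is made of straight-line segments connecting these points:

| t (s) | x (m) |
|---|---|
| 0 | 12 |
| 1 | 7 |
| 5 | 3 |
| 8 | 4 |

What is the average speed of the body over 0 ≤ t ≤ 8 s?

1.25 m/s

Average speed = (total path length)/(elapsed time); on a piecewise-linear x-t graph the path length is Σ|Δx|.
0–1 s: |Δx| = |7 − 12| = 5 m
1–5 s: |Δx| = |3 − 7| = 4 m
5–8 s: |Δx| = |4 − 3| = 1 m
Total path = 10 m; average speed = 10/8 = 1.25 m/s.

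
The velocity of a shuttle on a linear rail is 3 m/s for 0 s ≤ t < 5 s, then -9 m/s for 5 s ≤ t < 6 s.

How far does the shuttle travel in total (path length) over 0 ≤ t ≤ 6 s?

Distance (not displacement) is the total path length: add the absolute areas under v-t.
0–5 s: |3| × 5 = 15 m
5–6 s: |-9| × 1 = 9 m
Total distance = 24 m

24 m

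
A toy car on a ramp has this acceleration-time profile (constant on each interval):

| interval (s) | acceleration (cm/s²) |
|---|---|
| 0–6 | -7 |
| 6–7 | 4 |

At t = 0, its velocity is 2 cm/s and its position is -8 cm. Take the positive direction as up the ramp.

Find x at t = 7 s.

-160 cm

On each constant-a segment, Δv = aΔt and Δx = v₀Δt + ½aΔt²; chain segment to segment.
0–6 s: v starts 2 cm/s; Δx = 2·6 + ½·-7·6² = -114 cm; v ends -40 cm/s.
6–7 s: v starts -40 cm/s; Δx = -40·1 + ½·4·1² = -38 cm; v ends -36 cm/s.
x(7) = -8 + Σ Δx = -160 cm.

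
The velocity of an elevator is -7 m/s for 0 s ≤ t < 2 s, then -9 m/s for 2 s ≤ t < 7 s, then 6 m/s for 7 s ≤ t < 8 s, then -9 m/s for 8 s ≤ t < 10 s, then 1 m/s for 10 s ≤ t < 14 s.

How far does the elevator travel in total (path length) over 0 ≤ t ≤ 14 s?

87 m

Distance (not displacement) is the total path length: add the absolute areas under v-t.
0–2 s: |-7| × 2 = 14 m
2–7 s: |-9| × 5 = 45 m
7–8 s: |6| × 1 = 6 m
8–10 s: |-9| × 2 = 18 m
10–14 s: |1| × 4 = 4 m
Total distance = 87 m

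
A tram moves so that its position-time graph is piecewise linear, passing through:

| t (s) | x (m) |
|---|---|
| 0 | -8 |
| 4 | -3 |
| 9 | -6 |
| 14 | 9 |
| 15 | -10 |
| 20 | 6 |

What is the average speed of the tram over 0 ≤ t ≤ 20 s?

Average speed = (total path length)/(elapsed time); on a piecewise-linear x-t graph the path length is Σ|Δx|.
0–4 s: |Δx| = |-3 − -8| = 5 m
4–9 s: |Δx| = |-6 − -3| = 3 m
9–14 s: |Δx| = |9 − -6| = 15 m
14–15 s: |Δx| = |-10 − 9| = 19 m
15–20 s: |Δx| = |6 − -10| = 16 m
Total path = 58 m; average speed = 58/20 = 2.9 m/s.

2.9 m/s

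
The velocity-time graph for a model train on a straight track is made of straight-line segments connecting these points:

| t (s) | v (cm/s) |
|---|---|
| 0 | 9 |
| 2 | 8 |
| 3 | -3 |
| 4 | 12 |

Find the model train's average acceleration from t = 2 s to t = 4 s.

Average acceleration = Δv/Δt = (12 − 8)/(4 − 2) = 2 cm/s².

2 cm/s²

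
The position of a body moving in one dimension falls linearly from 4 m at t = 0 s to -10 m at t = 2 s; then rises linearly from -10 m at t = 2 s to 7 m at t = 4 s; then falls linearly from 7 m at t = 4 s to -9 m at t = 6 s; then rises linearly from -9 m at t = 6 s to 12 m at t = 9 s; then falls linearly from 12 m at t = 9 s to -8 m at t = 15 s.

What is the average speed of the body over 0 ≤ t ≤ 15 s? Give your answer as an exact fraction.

88/15 m/s

Average speed = (total path length)/(elapsed time); on a piecewise-linear x-t graph the path length is Σ|Δx|.
0–2 s: |Δx| = |-10 − 4| = 14 m
2–4 s: |Δx| = |7 − -10| = 17 m
4–6 s: |Δx| = |-9 − 7| = 16 m
6–9 s: |Δx| = |12 − -9| = 21 m
9–15 s: |Δx| = |-8 − 12| = 20 m
Total path = 88 m; average speed = 88/15 = 88/15 m/s.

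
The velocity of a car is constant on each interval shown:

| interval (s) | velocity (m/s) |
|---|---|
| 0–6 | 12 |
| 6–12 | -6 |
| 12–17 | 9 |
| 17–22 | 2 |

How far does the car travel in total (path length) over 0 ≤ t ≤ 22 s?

Distance (not displacement) is the total path length: add the absolute areas under v-t.
0–6 s: |12| × 6 = 72 m
6–12 s: |-6| × 6 = 36 m
12–17 s: |9| × 5 = 45 m
17–22 s: |2| × 5 = 10 m
Total distance = 163 m

163 m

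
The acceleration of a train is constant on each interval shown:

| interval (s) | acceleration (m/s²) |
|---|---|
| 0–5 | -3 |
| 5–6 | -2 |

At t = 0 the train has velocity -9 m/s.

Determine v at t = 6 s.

-26 m/s

Δv equals the area under the a-t graph; then v = v₀ + Δv.
0–5 s: -3 × 5 = -15 m/s
5–6 s: -2 × 1 = -2 m/s
Δv = -17 m/s, so v(6) = -9 + (-17) = -26 m/s.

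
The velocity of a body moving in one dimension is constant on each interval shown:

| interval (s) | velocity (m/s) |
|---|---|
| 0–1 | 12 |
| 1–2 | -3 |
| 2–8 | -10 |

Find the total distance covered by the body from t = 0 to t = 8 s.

75 m

Distance (not displacement) is the total path length: add the absolute areas under v-t.
0–1 s: |12| × 1 = 12 m
1–2 s: |-3| × 1 = 3 m
2–8 s: |-10| × 6 = 60 m
Total distance = 75 m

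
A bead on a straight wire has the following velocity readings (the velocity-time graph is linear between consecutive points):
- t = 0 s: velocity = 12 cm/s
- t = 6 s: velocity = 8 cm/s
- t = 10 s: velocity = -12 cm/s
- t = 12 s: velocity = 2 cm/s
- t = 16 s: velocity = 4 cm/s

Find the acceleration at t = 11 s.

Acceleration is the slope of the v-t graph on 10–12 s: (2 − -12)/(12 − 10) = 7 cm/s².

7 cm/s²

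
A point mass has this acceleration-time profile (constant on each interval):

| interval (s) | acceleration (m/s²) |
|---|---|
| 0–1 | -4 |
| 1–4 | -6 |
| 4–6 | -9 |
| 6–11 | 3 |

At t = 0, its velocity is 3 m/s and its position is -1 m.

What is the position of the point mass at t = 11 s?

On each constant-a segment, Δv = aΔt and Δx = v₀Δt + ½aΔt²; chain segment to segment.
0–1 s: v starts 3 m/s; Δx = 3·1 + ½·-4·1² = 1 m; v ends -1 m/s.
1–4 s: v starts -1 m/s; Δx = -1·3 + ½·-6·3² = -30 m; v ends -19 m/s.
4–6 s: v starts -19 m/s; Δx = -19·2 + ½·-9·2² = -56 m; v ends -37 m/s.
6–11 s: v starts -37 m/s; Δx = -37·5 + ½·3·5² = -147.5 m; v ends -22 m/s.
x(11) = -1 + Σ Δx = -233.5 m.

-233.5 m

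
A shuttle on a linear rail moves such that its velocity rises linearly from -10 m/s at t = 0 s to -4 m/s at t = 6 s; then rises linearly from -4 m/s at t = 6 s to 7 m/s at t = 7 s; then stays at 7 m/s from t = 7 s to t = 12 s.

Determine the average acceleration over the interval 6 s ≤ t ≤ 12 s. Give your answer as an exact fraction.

Average acceleration = Δv/Δt = (7 − -4)/(12 − 6) = 11/6 m/s².

11/6 m/s²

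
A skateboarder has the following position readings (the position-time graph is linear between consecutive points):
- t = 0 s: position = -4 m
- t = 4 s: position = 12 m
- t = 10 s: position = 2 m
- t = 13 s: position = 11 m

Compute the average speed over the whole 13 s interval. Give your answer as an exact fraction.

Average speed = (total path length)/(elapsed time); on a piecewise-linear x-t graph the path length is Σ|Δx|.
0–4 s: |Δx| = |12 − -4| = 16 m
4–10 s: |Δx| = |2 − 12| = 10 m
10–13 s: |Δx| = |11 − 2| = 9 m
Total path = 35 m; average speed = 35/13 = 35/13 m/s.

35/13 m/s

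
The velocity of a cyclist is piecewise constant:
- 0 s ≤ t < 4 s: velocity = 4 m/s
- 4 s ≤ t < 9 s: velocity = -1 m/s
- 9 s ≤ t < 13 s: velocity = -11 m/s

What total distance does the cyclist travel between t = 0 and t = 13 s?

65 m

Distance (not displacement) is the total path length: add the absolute areas under v-t.
0–4 s: |4| × 4 = 16 m
4–9 s: |-1| × 5 = 5 m
9–13 s: |-11| × 4 = 44 m
Total distance = 65 m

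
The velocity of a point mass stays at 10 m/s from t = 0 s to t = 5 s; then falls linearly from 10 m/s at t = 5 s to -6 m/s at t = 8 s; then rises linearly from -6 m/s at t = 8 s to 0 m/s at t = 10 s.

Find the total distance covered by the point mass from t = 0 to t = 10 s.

Total distance travelled is ∫|v| dt — sum the magnitudes of each area piece.
0–5 s: |10| × 5 = 50 m
5–8 s: v = 0 at t = 6.875 s; triangle areas 9.375 + 3.375 = 12.75 m
8–10 s: |½(-6 + 0)(2)| = 6 m
Total distance = 68.75 m

68.75 m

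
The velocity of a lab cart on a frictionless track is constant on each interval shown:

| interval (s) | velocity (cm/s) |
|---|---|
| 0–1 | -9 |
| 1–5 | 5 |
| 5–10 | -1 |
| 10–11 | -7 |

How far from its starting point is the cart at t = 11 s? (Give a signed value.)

Displacement is the signed area under the v-t curve.
0–1 s: -9 × 1 = -9 cm
1–5 s: 5 × 4 = 20 cm
5–10 s: -1 × 5 = -5 cm
10–11 s: -7 × 1 = -7 cm
Net displacement = -1 cm

-1 cm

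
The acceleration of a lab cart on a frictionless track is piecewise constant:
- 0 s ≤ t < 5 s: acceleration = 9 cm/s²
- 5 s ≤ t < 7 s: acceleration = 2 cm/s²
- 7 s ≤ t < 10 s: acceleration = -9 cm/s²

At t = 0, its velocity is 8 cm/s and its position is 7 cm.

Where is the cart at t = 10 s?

400 cm

On each constant-a segment, Δv = aΔt and Δx = v₀Δt + ½aΔt²; chain segment to segment.
0–5 s: v starts 8 cm/s; Δx = 8·5 + ½·9·5² = 152.5 cm; v ends 53 cm/s.
5–7 s: v starts 53 cm/s; Δx = 53·2 + ½·2·2² = 110 cm; v ends 57 cm/s.
7–10 s: v starts 57 cm/s; Δx = 57·3 + ½·-9·3² = 130.5 cm; v ends 30 cm/s.
x(10) = 7 + Σ Δx = 400 cm.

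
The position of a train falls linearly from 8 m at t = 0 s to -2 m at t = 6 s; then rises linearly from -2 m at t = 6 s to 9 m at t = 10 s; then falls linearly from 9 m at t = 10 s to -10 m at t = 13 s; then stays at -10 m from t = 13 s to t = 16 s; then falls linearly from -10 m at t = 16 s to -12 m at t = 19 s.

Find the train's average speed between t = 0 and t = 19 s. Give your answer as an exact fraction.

42/19 m/s

Average speed = (total path length)/(elapsed time); on a piecewise-linear x-t graph the path length is Σ|Δx|.
0–6 s: |Δx| = |-2 − 8| = 10 m
6–10 s: |Δx| = |9 − -2| = 11 m
10–13 s: |Δx| = |-10 − 9| = 19 m
13–16 s: |Δx| = |-10 − -10| = 0 m
16–19 s: |Δx| = |-12 − -10| = 2 m
Total path = 42 m; average speed = 42/19 = 42/19 m/s.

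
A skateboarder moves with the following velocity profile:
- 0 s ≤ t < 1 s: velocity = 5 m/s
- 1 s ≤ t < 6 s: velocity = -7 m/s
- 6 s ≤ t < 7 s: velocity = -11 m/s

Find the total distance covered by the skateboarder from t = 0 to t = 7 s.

51 m

Distance (not displacement) is the total path length: add the absolute areas under v-t.
0–1 s: |5| × 1 = 5 m
1–6 s: |-7| × 5 = 35 m
6–7 s: |-11| × 1 = 11 m
Total distance = 51 m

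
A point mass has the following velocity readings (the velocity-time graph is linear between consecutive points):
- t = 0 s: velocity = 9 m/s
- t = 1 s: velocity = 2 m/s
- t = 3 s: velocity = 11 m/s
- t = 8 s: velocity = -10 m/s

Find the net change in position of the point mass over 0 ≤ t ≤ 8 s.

21 m

Net displacement equals the area under the velocity-time graph (areas below the axis count negative).
0–1 s: ½(9 + 2)(1) = 5.5 m
1–3 s: ½(2 + 11)(2) = 13 m
3–8 s: ½(11 + -10)(5) = 2.5 m
Net displacement = 21 m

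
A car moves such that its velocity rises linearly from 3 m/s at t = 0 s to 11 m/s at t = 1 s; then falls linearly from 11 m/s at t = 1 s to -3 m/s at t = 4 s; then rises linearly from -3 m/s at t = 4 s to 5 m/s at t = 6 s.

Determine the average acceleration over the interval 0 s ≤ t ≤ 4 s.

-1.5 m/s²

Average acceleration = Δv/Δt = (-3 − 3)/(4 − 0) = -1.5 m/s².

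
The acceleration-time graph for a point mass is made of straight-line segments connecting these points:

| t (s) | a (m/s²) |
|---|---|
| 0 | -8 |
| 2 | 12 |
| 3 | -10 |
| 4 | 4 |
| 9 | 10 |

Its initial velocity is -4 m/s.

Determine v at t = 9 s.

Δv equals the area under the a-t graph; then v = v₀ + Δv.
0–2 s: ½(-8 + 12)(2) = 4 m/s
2–3 s: ½(12 + -10)(1) = 1 m/s
3–4 s: ½(-10 + 4)(1) = -3 m/s
4–9 s: ½(4 + 10)(5) = 35 m/s
Δv = 37 m/s, so v(9) = -4 + (37) = 33 m/s.

33 m/s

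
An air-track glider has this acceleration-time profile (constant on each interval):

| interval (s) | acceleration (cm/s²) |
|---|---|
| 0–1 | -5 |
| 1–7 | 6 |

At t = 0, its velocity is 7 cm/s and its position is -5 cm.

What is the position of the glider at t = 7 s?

On each constant-a segment, Δv = aΔt and Δx = v₀Δt + ½aΔt²; chain segment to segment.
0–1 s: v starts 7 cm/s; Δx = 7·1 + ½·-5·1² = 4.5 cm; v ends 2 cm/s.
1–7 s: v starts 2 cm/s; Δx = 2·6 + ½·6·6² = 120 cm; v ends 38 cm/s.
x(7) = -5 + Σ Δx = 119.5 cm.

119.5 cm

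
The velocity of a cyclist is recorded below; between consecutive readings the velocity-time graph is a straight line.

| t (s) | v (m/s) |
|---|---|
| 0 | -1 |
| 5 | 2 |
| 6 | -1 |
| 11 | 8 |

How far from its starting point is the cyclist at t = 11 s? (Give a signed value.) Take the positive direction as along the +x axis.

20.5 m

Displacement is the signed area under the v-t curve.
0–5 s: ½(-1 + 2)(5) = 2.5 m
5–6 s: ½(2 + -1)(1) = 0.5 m
6–11 s: ½(-1 + 8)(5) = 17.5 m
Net displacement = 20.5 m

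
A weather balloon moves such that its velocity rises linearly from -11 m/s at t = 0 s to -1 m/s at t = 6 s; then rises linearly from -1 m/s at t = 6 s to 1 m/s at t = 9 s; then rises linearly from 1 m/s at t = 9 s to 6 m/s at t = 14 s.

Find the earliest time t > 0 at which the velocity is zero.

t = 7.5 s

v changes sign on 6–9 s (from -1 to 1); the graph is linear there, so v = 0 at t = 6 + (1)·(9 − 6)/(1 − -1) = 7.5 s.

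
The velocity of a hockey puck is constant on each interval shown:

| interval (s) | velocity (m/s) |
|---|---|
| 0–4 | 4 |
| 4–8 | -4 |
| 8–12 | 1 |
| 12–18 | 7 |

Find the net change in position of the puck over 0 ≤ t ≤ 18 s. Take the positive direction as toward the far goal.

46 m

Displacement is the signed area under the v-t curve.
0–4 s: 4 × 4 = 16 m
4–8 s: -4 × 4 = -16 m
8–12 s: 1 × 4 = 4 m
12–18 s: 7 × 6 = 42 m
Net displacement = 46 m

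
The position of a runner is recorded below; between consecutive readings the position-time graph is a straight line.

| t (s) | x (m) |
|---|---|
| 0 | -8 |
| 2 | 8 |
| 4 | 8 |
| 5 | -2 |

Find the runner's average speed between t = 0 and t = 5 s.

Average speed = (total path length)/(elapsed time); on a piecewise-linear x-t graph the path length is Σ|Δx|.
0–2 s: |Δx| = |8 − -8| = 16 m
2–4 s: |Δx| = |8 − 8| = 0 m
4–5 s: |Δx| = |-2 − 8| = 10 m
Total path = 26 m; average speed = 26/5 = 5.2 m/s.

5.2 m/s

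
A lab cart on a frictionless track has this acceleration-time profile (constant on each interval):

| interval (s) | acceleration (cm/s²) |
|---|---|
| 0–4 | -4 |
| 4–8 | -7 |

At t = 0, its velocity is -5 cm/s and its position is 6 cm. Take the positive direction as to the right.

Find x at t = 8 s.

-186 cm

On each constant-a segment, Δv = aΔt and Δx = v₀Δt + ½aΔt²; chain segment to segment.
0–4 s: v starts -5 cm/s; Δx = -5·4 + ½·-4·4² = -52 cm; v ends -21 cm/s.
4–8 s: v starts -21 cm/s; Δx = -21·4 + ½·-7·4² = -140 cm; v ends -49 cm/s.
x(8) = 6 + Σ Δx = -186 cm.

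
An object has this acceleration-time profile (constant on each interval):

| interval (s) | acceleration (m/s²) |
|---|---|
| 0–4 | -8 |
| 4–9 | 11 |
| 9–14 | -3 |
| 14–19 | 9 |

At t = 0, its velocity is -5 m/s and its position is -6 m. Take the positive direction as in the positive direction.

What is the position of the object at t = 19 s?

On each constant-a segment, Δv = aΔt and Δx = v₀Δt + ½aΔt²; chain segment to segment.
0–4 s: v starts -5 m/s; Δx = -5·4 + ½·-8·4² = -84 m; v ends -37 m/s.
4–9 s: v starts -37 m/s; Δx = -37·5 + ½·11·5² = -47.5 m; v ends 18 m/s.
9–14 s: v starts 18 m/s; Δx = 18·5 + ½·-3·5² = 52.5 m; v ends 3 m/s.
14–19 s: v starts 3 m/s; Δx = 3·5 + ½·9·5² = 127.5 m; v ends 48 m/s.
x(19) = -6 + Σ Δx = 42.5 m.

42.5 m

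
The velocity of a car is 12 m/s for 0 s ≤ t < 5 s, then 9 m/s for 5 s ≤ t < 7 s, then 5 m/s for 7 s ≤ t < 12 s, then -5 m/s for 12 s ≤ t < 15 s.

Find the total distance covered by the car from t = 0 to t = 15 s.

118 m

Total distance travelled is ∫|v| dt — sum the magnitudes of each area piece.
0–5 s: |12| × 5 = 60 m
5–7 s: |9| × 2 = 18 m
7–12 s: |5| × 5 = 25 m
12–15 s: |-5| × 3 = 15 m
Total distance = 118 m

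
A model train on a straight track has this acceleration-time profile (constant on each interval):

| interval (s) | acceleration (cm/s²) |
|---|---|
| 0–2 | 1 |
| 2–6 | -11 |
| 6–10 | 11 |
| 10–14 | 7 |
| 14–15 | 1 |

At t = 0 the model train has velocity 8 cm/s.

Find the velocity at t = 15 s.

39 cm/s

Δv equals the area under the a-t graph; then v = v₀ + Δv.
0–2 s: 1 × 2 = 2 cm/s
2–6 s: -11 × 4 = -44 cm/s
6–10 s: 11 × 4 = 44 cm/s
10–14 s: 7 × 4 = 28 cm/s
14–15 s: 1 × 1 = 1 cm/s
Δv = 31 cm/s, so v(15) = 8 + (31) = 39 cm/s.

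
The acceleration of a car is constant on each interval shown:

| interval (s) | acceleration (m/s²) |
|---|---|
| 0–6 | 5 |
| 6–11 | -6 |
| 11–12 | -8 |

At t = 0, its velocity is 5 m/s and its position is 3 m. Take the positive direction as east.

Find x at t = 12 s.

224 m

On each constant-a segment, Δv = aΔt and Δx = v₀Δt + ½aΔt²; chain segment to segment.
0–6 s: v starts 5 m/s; Δx = 5·6 + ½·5·6² = 120 m; v ends 35 m/s.
6–11 s: v starts 35 m/s; Δx = 35·5 + ½·-6·5² = 100 m; v ends 5 m/s.
11–12 s: v starts 5 m/s; Δx = 5·1 + ½·-8·1² = 1 m; v ends -3 m/s.
x(12) = 3 + Σ Δx = 224 m.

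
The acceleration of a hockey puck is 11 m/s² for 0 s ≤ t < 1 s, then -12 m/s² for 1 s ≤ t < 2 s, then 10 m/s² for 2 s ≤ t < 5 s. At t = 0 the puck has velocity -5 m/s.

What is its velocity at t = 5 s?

24 m/s

Δv equals the area under the a-t graph; then v = v₀ + Δv.
0–1 s: 11 × 1 = 11 m/s
1–2 s: -12 × 1 = -12 m/s
2–5 s: 10 × 3 = 30 m/s
Δv = 29 m/s, so v(5) = -5 + (29) = 24 m/s.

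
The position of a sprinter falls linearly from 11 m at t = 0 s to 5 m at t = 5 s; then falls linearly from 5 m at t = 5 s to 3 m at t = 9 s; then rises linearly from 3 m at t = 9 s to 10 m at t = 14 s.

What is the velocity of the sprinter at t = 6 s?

-0.5 m/s

Velocity is the slope of the x-t graph on 5–9 s: (3 − 5)/(9 − 5) = -0.5 m/s.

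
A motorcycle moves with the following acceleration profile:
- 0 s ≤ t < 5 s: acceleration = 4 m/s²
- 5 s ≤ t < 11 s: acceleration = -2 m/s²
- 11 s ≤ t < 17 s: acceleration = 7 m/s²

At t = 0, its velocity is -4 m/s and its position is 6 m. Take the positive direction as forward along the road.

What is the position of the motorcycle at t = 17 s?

On each constant-a segment, Δv = aΔt and Δx = v₀Δt + ½aΔt²; chain segment to segment.
0–5 s: v starts -4 m/s; Δx = -4·5 + ½·4·5² = 30 m; v ends 16 m/s.
5–11 s: v starts 16 m/s; Δx = 16·6 + ½·-2·6² = 60 m; v ends 4 m/s.
11–17 s: v starts 4 m/s; Δx = 4·6 + ½·7·6² = 150 m; v ends 46 m/s.
x(17) = 6 + Σ Δx = 246 m.

246 m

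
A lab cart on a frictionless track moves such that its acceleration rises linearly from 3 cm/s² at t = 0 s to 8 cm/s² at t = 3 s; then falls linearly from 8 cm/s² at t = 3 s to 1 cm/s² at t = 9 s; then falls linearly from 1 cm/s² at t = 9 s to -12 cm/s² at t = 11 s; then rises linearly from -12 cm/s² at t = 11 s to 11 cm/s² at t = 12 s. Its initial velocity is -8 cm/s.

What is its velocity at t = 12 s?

Δv equals the area under the a-t graph; then v = v₀ + Δv.
0–3 s: ½(3 + 8)(3) = 16.5 cm/s
3–9 s: ½(8 + 1)(6) = 27 cm/s
9–11 s: ½(1 + -12)(2) = -11 cm/s
11–12 s: ½(-12 + 11)(1) = -0.5 cm/s
Δv = 32 cm/s, so v(12) = -8 + (32) = 24 cm/s.

24 cm/s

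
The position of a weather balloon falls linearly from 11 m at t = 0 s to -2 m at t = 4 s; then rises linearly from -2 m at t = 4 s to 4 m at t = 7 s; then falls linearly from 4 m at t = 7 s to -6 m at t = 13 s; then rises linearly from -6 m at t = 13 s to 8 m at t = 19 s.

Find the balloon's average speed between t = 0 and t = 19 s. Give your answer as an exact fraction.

Average speed = (total path length)/(elapsed time); on a piecewise-linear x-t graph the path length is Σ|Δx|.
0–4 s: |Δx| = |-2 − 11| = 13 m
4–7 s: |Δx| = |4 − -2| = 6 m
7–13 s: |Δx| = |-6 − 4| = 10 m
13–19 s: |Δx| = |8 − -6| = 14 m
Total path = 43 m; average speed = 43/19 = 43/19 m/s.

43/19 m/s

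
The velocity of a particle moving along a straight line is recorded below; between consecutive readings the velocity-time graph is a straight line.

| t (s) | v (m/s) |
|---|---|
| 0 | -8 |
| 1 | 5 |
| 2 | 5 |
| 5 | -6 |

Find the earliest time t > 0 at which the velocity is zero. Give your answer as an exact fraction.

v changes sign on 0–1 s (from -8 to 5); the graph is linear there, so v = 0 at t = 0 + (8)·(1 − 0)/(5 − -8) = 8/13 s.

t = 8/13 s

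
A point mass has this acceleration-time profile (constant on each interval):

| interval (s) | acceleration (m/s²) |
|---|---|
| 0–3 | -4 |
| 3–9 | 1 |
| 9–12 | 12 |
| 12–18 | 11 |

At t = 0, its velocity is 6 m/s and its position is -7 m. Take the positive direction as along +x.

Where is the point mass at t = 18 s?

443 m

On each constant-a segment, Δv = aΔt and Δx = v₀Δt + ½aΔt²; chain segment to segment.
0–3 s: v starts 6 m/s; Δx = 6·3 + ½·-4·3² = 0 m; v ends -6 m/s.
3–9 s: v starts -6 m/s; Δx = -6·6 + ½·1·6² = -18 m; v ends 0 m/s.
9–12 s: v starts 0 m/s; Δx = 0·3 + ½·12·3² = 54 m; v ends 36 m/s.
12–18 s: v starts 36 m/s; Δx = 36·6 + ½·11·6² = 414 m; v ends 102 m/s.
x(18) = -7 + Σ Δx = 443 m.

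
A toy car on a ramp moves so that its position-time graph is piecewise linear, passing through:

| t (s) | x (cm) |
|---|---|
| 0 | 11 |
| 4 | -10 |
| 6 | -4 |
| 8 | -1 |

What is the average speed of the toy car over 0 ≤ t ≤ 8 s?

3.75 cm/s

Average speed = (total path length)/(elapsed time); on a piecewise-linear x-t graph the path length is Σ|Δx|.
0–4 s: |Δx| = |-10 − 11| = 21 cm
4–6 s: |Δx| = |-4 − -10| = 6 cm
6–8 s: |Δx| = |-1 − -4| = 3 cm
Total path = 30 cm; average speed = 30/8 = 3.75 cm/s.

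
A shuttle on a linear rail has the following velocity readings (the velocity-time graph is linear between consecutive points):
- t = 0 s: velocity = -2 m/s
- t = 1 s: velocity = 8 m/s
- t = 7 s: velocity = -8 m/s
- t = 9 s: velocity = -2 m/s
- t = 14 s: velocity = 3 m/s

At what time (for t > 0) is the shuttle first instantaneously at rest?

t = 0.2 s

v changes sign on 0–1 s (from -2 to 8); the graph is linear there, so v = 0 at t = 0 + (2)·(1 − 0)/(8 − -2) = 0.2 s.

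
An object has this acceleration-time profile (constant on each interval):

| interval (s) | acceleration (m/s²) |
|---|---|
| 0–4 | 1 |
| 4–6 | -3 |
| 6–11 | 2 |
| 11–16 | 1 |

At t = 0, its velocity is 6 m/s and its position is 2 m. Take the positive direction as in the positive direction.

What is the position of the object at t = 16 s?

175.5 m

On each constant-a segment, Δv = aΔt and Δx = v₀Δt + ½aΔt²; chain segment to segment.
0–4 s: v starts 6 m/s; Δx = 6·4 + ½·1·4² = 32 m; v ends 10 m/s.
4–6 s: v starts 10 m/s; Δx = 10·2 + ½·-3·2² = 14 m; v ends 4 m/s.
6–11 s: v starts 4 m/s; Δx = 4·5 + ½·2·5² = 45 m; v ends 14 m/s.
11–16 s: v starts 14 m/s; Δx = 14·5 + ½·1·5² = 82.5 m; v ends 19 m/s.
x(16) = 2 + Σ Δx = 175.5 m.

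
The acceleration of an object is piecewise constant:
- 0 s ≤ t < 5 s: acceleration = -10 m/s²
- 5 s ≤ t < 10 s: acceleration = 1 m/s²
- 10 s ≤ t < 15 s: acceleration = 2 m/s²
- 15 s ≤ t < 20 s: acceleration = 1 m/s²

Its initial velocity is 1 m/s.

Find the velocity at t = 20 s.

-29 m/s

Δv equals the area under the a-t graph; then v = v₀ + Δv.
0–5 s: -10 × 5 = -50 m/s
5–10 s: 1 × 5 = 5 m/s
10–15 s: 2 × 5 = 10 m/s
15–20 s: 1 × 5 = 5 m/s
Δv = -30 m/s, so v(20) = 1 + (-30) = -29 m/s.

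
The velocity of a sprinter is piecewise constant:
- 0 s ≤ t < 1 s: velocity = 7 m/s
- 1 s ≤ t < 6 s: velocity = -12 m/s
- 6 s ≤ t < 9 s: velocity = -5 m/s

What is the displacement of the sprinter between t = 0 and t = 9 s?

Displacement is the signed area under the v-t curve.
0–1 s: 7 × 1 = 7 m
1–6 s: -12 × 5 = -60 m
6–9 s: -5 × 3 = -15 m
Net displacement = -68 m

-68 m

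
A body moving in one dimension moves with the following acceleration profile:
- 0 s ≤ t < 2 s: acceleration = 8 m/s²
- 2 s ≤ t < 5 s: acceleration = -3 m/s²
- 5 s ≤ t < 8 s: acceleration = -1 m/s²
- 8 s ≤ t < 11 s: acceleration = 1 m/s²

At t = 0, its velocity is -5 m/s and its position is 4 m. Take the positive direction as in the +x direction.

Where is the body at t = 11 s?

32.5 m

On each constant-a segment, Δv = aΔt and Δx = v₀Δt + ½aΔt²; chain segment to segment.
0–2 s: v starts -5 m/s; Δx = -5·2 + ½·8·2² = 6 m; v ends 11 m/s.
2–5 s: v starts 11 m/s; Δx = 11·3 + ½·-3·3² = 19.5 m; v ends 2 m/s.
5–8 s: v starts 2 m/s; Δx = 2·3 + ½·-1·3² = 1.5 m; v ends -1 m/s.
8–11 s: v starts -1 m/s; Δx = -1·3 + ½·1·3² = 1.5 m; v ends 2 m/s.
x(11) = 4 + Σ Δx = 32.5 m.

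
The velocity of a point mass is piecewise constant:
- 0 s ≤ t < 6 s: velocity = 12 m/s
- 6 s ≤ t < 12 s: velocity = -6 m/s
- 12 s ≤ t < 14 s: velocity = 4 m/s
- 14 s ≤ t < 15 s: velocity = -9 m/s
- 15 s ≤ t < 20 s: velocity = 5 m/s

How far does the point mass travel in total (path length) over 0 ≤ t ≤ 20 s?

150 m

Total distance travelled is ∫|v| dt — sum the magnitudes of each area piece.
0–6 s: |12| × 6 = 72 m
6–12 s: |-6| × 6 = 36 m
12–14 s: |4| × 2 = 8 m
14–15 s: |-9| × 1 = 9 m
15–20 s: |5| × 5 = 25 m
Total distance = 150 m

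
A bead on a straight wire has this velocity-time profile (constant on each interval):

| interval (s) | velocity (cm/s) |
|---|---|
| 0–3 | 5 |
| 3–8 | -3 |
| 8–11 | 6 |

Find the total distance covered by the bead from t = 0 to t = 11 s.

Total distance travelled is ∫|v| dt — sum the magnitudes of each area piece.
0–3 s: |5| × 3 = 15 cm
3–8 s: |-3| × 5 = 15 cm
8–11 s: |6| × 3 = 18 cm
Total distance = 48 cm

48 cm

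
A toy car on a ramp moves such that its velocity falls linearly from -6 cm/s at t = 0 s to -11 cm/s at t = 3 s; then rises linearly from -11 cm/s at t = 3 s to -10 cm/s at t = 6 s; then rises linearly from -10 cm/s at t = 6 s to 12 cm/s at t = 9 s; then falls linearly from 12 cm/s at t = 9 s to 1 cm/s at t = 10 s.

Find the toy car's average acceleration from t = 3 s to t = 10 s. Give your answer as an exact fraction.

12/7 cm/s²

Average acceleration = Δv/Δt = (1 − -11)/(10 − 3) = 12/7 cm/s².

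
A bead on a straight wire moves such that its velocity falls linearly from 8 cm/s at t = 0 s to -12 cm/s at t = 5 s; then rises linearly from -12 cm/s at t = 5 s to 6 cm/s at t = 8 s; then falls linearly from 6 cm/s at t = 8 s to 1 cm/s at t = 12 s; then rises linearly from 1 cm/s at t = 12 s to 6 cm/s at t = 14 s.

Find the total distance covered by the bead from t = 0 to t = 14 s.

Total distance travelled is ∫|v| dt — sum the magnitudes of each area piece.
0–5 s: v = 0 at t = 2 s; triangle areas 8 + 18 = 26 cm
5–8 s: v = 0 at t = 7 s; triangle areas 12 + 3 = 15 cm
8–12 s: |½(6 + 1)(4)| = 14 cm
12–14 s: |½(1 + 6)(2)| = 7 cm
Total distance = 62 cm

62 cm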